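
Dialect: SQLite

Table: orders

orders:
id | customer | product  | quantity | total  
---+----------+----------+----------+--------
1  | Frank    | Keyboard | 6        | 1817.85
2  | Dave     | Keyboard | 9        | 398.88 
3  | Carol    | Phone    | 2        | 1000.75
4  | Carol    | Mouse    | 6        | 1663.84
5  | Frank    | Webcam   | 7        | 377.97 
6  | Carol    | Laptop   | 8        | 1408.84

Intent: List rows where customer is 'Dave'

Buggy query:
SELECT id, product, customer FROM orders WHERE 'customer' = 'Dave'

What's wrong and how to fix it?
Bug: 'customer' in single quotes is a string literal, not the column; the comparison is literal-vs-literal and never true

Fix: Remove the quotes around the column name (or use double quotes for an identifier)

Corrected query:
SELECT id, product, customer FROM orders WHERE customer = 'Dave'

Result:
id | product  | customer
---+----------+---------
2  | Keyboard | Dave    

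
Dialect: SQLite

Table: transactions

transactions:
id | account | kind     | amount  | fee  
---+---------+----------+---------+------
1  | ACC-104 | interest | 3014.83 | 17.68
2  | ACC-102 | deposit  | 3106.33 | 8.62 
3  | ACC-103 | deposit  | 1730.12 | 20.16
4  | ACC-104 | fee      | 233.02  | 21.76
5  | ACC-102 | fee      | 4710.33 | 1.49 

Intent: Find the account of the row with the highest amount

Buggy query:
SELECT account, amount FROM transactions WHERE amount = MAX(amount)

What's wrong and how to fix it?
Bug: WHERE is evaluated per row; an aggregate over the whole table isn't defined there

Fix: Use a subquery: WHERE amount = (SELECT MAX(amount) FROM transactions)

Corrected query:
SELECT account, amount FROM transactions WHERE amount = (SELECT MAX(amount) FROM transactions)

Result:
account | amount 
--------+--------
ACC-102 | 4710.33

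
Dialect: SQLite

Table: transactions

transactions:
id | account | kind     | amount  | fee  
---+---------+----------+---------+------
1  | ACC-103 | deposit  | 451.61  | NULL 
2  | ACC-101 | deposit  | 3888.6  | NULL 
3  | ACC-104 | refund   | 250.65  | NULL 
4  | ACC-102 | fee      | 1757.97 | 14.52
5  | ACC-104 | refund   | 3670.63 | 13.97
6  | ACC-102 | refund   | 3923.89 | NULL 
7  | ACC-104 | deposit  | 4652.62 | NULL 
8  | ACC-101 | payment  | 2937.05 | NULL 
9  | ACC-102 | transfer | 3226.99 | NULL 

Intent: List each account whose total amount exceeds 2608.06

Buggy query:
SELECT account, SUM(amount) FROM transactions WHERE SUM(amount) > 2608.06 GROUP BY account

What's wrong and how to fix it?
Bug: Aggregate functions cannot appear in a WHERE clause

Fix: Use HAVING (which filters groups after aggregation) instead of WHERE

Corrected query:
SELECT account, SUM(amount) FROM transactions GROUP BY account HAVING SUM(amount) > 2608.06

Result:
account | SUM(amount)
--------+------------
ACC-101 | 6825.65    
ACC-102 | 8908.85    
ACC-104 | 8573.9     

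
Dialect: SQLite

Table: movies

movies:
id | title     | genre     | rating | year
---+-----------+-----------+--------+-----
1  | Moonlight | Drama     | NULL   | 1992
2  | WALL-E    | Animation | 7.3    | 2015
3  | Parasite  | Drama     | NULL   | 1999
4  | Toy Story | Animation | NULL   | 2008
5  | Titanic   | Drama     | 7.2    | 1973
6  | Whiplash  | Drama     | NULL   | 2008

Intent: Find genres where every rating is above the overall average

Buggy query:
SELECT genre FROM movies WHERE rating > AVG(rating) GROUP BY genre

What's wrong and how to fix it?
Bug: AVG() is an aggregate; it can't sit directly in WHERE

Fix: Use a subquery for AVG and a HAVING MIN(...) filter so the condition holds for every row in the group

Corrected query:
SELECT genre FROM movies GROUP BY genre HAVING MIN(rating) > (SELECT AVG(rating) FROM movies)

Result:
genre    
---------
Animation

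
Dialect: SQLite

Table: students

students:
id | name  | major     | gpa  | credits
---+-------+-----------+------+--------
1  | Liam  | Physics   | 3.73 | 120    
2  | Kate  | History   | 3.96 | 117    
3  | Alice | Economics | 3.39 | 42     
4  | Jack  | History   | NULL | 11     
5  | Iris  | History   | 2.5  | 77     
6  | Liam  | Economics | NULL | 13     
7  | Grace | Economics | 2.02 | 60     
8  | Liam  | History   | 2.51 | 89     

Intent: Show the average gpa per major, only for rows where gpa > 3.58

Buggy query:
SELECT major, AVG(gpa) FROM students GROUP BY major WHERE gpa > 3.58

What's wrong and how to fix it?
Bug: Row-level WHERE must come before GROUP BY in the clause order

Fix: Place WHERE between FROM and GROUP BY

Corrected query:
SELECT major, AVG(gpa) FROM students WHERE gpa > 3.58 GROUP BY major

Result:
major   | AVG(gpa)
--------+---------
History | 3.96    
Physics | 3.73    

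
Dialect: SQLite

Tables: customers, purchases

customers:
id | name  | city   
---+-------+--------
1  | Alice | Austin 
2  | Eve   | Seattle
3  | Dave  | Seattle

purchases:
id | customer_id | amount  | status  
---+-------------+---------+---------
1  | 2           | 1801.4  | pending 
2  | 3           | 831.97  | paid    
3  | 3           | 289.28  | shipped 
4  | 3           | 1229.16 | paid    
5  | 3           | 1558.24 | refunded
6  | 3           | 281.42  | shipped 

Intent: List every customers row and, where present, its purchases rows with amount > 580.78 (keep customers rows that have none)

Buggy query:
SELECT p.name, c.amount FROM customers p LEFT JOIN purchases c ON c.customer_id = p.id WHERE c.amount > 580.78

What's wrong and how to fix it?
Bug: A WHERE condition on the right-hand table after LEFT JOIN drops unmatched parents

Fix: Move the right-table condition into the ON clause so unmatched parents are kept

Corrected query:
SELECT p.name, c.amount FROM customers p LEFT JOIN purchases c ON c.customer_id = p.id AND c.amount > 580.78

Result:
name  | amount 
------+--------
Alice | NULL   
Eve   | 1801.4 
Dave  | 831.97 
Dave  | 1229.16
Dave  | 1558.24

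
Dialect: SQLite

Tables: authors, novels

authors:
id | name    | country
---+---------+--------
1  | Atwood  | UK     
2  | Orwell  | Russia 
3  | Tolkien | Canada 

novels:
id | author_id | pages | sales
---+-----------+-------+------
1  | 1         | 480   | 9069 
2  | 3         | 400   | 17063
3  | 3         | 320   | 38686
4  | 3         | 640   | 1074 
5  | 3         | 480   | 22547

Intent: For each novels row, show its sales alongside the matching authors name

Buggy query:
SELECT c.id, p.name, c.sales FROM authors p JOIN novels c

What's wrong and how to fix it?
Bug: JOIN with no ON clause produces a cartesian product; every novels row pairs with every authors row

Fix: Add ON c.author_id = p.id to the JOIN

Corrected query:
SELECT c.id, p.name, c.sales FROM authors p JOIN novels c ON c.author_id = p.id

Result:
id | name    | sales
---+---------+------
1  | Atwood  | 9069 
2  | Tolkien | 17063
3  | Tolkien | 38686
4  | Tolkien | 1074 
5  | Tolkien | 22547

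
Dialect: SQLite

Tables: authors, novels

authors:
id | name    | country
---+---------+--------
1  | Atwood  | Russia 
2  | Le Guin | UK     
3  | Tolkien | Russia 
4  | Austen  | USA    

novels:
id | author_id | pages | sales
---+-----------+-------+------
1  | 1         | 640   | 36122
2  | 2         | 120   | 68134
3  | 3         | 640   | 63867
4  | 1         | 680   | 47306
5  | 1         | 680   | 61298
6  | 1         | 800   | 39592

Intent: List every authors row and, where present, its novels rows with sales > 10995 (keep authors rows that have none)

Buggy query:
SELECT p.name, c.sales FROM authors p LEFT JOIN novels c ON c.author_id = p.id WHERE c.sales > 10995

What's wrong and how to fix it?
Bug: Filtering c.sales in WHERE discards the NULL rows produced by LEFT JOIN, turning it into an inner join

Fix: Put 'c.sales > 10995' in the JOIN's ON clause instead of WHERE

Corrected query:
SELECT p.name, c.sales FROM authors p LEFT JOIN novels c ON c.author_id = p.id AND c.sales > 10995

Result:
name    | sales
--------+------
Atwood  | 36122
Atwood  | 39592
Atwood  | 47306
Atwood  | 61298
Le Guin | 68134
Tolkien | 63867
Austen  | NULL 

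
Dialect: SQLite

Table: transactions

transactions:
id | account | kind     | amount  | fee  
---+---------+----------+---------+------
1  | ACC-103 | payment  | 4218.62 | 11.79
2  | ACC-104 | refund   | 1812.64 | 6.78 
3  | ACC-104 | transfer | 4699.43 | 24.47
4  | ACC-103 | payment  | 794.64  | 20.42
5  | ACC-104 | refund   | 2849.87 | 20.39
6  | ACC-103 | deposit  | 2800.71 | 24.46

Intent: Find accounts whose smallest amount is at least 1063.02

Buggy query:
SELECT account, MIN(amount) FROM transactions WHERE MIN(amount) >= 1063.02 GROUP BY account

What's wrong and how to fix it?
Bug: Aggregates like MIN are computed per group after WHERE runs

Fix: Use HAVING for the per-group MIN condition

Corrected query:
SELECT account, MIN(amount) FROM transactions GROUP BY account HAVING MIN(amount) >= 1063.02

Result:
account | MIN(amount)
--------+------------
ACC-104 | 1812.64    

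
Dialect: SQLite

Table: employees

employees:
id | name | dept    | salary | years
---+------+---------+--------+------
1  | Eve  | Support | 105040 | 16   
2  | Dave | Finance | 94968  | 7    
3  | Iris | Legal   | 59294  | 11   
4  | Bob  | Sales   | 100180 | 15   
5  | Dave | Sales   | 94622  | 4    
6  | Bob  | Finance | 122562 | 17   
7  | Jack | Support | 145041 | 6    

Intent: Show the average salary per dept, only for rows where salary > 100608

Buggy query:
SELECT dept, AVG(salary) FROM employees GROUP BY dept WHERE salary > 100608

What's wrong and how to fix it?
Bug: Row-level WHERE must come before GROUP BY in the clause order

Fix: Place WHERE between FROM and GROUP BY

Corrected query:
SELECT dept, AVG(salary) FROM employees WHERE salary > 100608 GROUP BY dept

Result:
dept    | AVG(salary)
--------+------------
Finance | 122562     
Support | 125040.5   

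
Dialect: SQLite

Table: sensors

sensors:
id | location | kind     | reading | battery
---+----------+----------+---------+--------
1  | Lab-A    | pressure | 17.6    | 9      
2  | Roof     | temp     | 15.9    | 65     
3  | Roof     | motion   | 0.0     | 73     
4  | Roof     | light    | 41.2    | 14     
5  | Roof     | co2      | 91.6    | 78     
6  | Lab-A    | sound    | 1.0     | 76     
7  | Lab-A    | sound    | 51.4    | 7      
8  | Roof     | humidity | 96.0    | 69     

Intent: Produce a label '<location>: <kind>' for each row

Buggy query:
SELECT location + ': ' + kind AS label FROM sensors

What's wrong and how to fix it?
Bug: SQLite uses || for string concatenation; + coerces text to numbers (yielding 0)

Fix: Replace + with || to concatenate text

Corrected query:
SELECT location || ': ' || kind AS label FROM sensors

Result:
label          
---------------
Lab-A: pressure
Roof: temp     
Roof: motion   
Roof: light    
Roof: co2      
Lab-A: sound   
Lab-A: sound   
Roof: humidity 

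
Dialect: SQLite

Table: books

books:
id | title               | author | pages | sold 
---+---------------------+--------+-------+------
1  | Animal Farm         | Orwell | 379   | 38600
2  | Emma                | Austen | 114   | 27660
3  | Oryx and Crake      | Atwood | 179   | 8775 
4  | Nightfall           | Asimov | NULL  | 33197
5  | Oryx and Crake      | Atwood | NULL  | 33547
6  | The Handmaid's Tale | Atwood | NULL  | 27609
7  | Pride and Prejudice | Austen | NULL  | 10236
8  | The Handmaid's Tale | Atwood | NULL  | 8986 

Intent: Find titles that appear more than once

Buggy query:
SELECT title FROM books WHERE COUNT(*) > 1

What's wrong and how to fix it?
Bug: WHERE can't reference COUNT(*); aggregates are computed after WHERE

Fix: GROUP BY title, then filter groups with HAVING COUNT(*) > 1

Corrected query:
SELECT title FROM books GROUP BY title HAVING COUNT(*) > 1

Result:
title              
-------------------
Oryx and Crake     
The Handmaid's Tale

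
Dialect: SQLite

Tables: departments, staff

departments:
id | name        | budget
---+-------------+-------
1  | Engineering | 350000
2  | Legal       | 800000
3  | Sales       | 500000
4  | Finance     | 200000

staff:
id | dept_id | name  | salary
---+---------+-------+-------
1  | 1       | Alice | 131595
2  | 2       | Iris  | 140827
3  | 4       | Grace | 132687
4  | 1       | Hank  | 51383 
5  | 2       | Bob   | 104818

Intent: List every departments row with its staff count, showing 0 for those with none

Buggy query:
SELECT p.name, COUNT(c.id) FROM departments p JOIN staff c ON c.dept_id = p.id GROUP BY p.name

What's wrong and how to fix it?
Bug: An inner join excludes parents with zero children

Fix: Switch to LEFT JOIN to retain unmatched parent rows

Corrected query:
SELECT p.name, COUNT(c.id) FROM departments p LEFT JOIN staff c ON c.dept_id = p.id GROUP BY p.name

Result:
name        | COUNT(c.id)
------------+------------
Engineering | 2          
Finance     | 1          
Legal       | 2          
Sales       | 0          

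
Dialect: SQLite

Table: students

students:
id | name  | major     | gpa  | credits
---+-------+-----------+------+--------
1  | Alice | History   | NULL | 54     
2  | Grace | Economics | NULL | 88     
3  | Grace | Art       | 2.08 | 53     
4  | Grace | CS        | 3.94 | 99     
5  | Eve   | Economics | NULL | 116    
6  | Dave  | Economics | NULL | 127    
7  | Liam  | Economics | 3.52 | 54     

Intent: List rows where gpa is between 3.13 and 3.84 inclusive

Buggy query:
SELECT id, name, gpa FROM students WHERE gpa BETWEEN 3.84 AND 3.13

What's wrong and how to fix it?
Bug: BETWEEN expects the lower bound first; with 3.84 AND 3.13 the range is empty

Fix: Swap the bounds so the smaller value comes first

Corrected query:
SELECT id, name, gpa FROM students WHERE gpa BETWEEN 3.13 AND 3.84

Result:
id | name | gpa 
---+------+-----
7  | Liam | 3.52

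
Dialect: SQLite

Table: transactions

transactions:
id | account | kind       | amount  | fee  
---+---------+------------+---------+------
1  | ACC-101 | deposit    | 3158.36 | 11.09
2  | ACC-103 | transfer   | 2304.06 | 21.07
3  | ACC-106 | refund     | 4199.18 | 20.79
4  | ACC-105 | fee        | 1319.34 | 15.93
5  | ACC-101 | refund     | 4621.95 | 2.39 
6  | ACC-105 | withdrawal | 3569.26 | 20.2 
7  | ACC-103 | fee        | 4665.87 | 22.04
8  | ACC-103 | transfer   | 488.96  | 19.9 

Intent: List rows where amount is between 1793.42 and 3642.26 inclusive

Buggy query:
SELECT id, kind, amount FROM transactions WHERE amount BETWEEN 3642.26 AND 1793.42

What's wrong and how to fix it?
Bug: BETWEEN expects the lower bound first; with 3642.26 AND 1793.42 the range is empty

Fix: Swap the bounds so the smaller value comes first

Corrected query:
SELECT id, kind, amount FROM transactions WHERE amount BETWEEN 1793.42 AND 3642.26

Result:
id | kind       | amount 
---+------------+--------
1  | deposit    | 3158.36
2  | transfer   | 2304.06
6  | withdrawal | 3569.26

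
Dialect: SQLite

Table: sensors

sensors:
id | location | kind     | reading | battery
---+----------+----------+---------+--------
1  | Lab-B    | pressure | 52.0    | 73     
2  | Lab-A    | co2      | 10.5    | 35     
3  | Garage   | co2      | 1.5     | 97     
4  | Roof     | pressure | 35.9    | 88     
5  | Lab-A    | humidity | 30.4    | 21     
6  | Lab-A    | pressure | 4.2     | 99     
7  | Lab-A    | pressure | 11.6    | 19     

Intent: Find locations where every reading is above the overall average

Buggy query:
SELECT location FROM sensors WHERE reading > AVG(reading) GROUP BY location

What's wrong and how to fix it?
Bug: AVG() is an aggregate; it can't sit directly in WHERE

Fix: Use a subquery for AVG and a HAVING MIN(...) filter so the condition holds for every row in the group

Corrected query:
SELECT location FROM sensors GROUP BY location HAVING MIN(reading) > (SELECT AVG(reading) FROM sensors)

Result:
location
--------
Lab-B   
Roof    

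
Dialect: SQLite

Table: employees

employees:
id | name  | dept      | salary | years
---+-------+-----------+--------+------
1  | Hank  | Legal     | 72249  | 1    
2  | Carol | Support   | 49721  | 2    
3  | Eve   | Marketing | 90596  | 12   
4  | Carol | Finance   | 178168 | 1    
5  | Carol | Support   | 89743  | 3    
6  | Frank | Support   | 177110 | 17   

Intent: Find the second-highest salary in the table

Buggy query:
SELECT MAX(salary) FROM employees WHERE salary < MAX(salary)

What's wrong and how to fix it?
Bug: MAX(salary) on the right of the comparison is an aggregate-in-WHERE error

Fix: Put the inner MAX in a scalar subquery

Corrected query:
SELECT MAX(salary) FROM employees WHERE salary < (SELECT MAX(salary) FROM employees)

Result:
MAX(salary)
-----------
177110     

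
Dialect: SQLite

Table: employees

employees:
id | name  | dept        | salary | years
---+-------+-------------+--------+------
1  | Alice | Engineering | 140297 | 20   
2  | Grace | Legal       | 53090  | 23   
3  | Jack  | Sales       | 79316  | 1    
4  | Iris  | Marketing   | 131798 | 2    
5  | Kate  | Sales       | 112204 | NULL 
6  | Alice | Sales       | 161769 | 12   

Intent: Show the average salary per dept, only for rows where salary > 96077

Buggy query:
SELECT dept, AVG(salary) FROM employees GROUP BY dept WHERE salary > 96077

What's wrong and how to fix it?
Bug: Row-level WHERE must come before GROUP BY in the clause order

Fix: Place WHERE between FROM and GROUP BY

Corrected query:
SELECT dept, AVG(salary) FROM employees WHERE salary > 96077 GROUP BY dept

Result:
dept        | AVG(salary)
------------+------------
Engineering | 140297     
Marketing   | 131798     
Sales       | 136986.5   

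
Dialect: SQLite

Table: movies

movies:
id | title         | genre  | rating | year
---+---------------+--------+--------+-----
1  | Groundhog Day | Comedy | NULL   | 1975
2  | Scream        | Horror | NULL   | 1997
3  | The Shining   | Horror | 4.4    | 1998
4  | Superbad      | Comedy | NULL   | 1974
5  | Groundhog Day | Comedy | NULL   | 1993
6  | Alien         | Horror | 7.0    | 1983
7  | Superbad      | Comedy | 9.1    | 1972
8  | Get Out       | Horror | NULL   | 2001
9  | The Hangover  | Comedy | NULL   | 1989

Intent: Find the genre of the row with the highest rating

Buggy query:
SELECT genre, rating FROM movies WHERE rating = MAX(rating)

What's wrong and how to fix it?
Bug: WHERE is evaluated per row; an aggregate over the whole table isn't defined there

Fix: Use a subquery: WHERE rating = (SELECT MAX(rating) FROM movies)

Corrected query:
SELECT genre, rating FROM movies WHERE rating = (SELECT MAX(rating) FROM movies)

Result:
genre  | rating
-------+-------
Comedy | 9.1   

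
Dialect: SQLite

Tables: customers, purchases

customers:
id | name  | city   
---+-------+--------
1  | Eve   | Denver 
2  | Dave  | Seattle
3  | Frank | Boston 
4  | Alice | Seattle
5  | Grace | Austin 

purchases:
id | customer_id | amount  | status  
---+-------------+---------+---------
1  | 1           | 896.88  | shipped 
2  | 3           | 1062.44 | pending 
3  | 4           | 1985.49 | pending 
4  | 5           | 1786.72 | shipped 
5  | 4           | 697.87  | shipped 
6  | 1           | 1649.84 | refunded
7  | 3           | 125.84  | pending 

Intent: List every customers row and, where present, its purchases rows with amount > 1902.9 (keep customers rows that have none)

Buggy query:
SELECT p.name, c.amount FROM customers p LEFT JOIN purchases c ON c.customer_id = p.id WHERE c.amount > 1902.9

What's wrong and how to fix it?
Bug: A WHERE condition on the right-hand table after LEFT JOIN drops unmatched parents

Fix: Move the right-table condition into the ON clause so unmatched parents are kept

Corrected query:
SELECT p.name, c.amount FROM customers p LEFT JOIN purchases c ON c.customer_id = p.id AND c.amount > 1902.9

Result:
name  | amount 
------+--------
Eve   | NULL   
Dave  | NULL   
Frank | NULL   
Alice | 1985.49
Grace | NULL   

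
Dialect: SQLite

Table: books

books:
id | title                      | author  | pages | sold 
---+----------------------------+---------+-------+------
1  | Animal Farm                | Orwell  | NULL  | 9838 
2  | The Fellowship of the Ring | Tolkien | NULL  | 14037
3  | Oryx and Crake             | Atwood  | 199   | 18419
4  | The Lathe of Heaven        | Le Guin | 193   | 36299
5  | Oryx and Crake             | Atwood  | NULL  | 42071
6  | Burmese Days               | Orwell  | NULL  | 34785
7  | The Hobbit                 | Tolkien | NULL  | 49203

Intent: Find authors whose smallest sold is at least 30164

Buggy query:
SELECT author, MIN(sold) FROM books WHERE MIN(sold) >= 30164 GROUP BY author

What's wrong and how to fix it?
Bug: MIN() in WHERE is a misuse of aggregate

Fix: Use HAVING for the per-group MIN condition

Corrected query:
SELECT author, MIN(sold) FROM books GROUP BY author HAVING MIN(sold) >= 30164

Result:
author  | MIN(sold)
--------+----------
Le Guin | 36299    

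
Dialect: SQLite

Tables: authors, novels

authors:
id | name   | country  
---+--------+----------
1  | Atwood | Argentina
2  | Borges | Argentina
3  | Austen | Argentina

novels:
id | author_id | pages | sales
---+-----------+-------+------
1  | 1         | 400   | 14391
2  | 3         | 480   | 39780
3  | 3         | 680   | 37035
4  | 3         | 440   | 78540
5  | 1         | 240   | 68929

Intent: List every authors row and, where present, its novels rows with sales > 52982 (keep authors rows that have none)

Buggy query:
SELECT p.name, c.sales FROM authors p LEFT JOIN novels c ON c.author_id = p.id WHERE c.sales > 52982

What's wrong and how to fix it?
Bug: Filtering c.sales in WHERE discards the NULL rows produced by LEFT JOIN, turning it into an inner join

Fix: Put 'c.sales > 52982' in the JOIN's ON clause instead of WHERE

Corrected query:
SELECT p.name, c.sales FROM authors p LEFT JOIN novels c ON c.author_id = p.id AND c.sales > 52982

Result:
name   | sales
-------+------
Atwood | 68929
Borges | NULL 
Austen | 78540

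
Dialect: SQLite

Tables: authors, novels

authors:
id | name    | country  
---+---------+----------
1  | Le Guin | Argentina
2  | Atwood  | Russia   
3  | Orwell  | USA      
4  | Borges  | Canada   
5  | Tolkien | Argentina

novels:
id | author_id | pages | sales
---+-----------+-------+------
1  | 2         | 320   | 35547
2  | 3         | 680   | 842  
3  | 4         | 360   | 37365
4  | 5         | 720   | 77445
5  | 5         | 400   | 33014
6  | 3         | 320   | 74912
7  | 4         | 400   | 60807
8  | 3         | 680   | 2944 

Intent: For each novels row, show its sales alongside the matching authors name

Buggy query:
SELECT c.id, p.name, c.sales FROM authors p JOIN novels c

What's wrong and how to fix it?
Bug: Missing join condition: each novels row is matched to all authors rows instead of just its own

Fix: Specify the join condition linking the foreign key to the parent id

Corrected query:
SELECT c.id, p.name, c.sales FROM authors p JOIN novels c ON c.author_id = p.id

Result:
id | name    | sales
---+---------+------
1  | Atwood  | 35547
2  | Orwell  | 842  
3  | Borges  | 37365
4  | Tolkien | 77445
5  | Tolkien | 33014
6  | Orwell  | 74912
7  | Borges  | 60807
8  | Orwell  | 2944 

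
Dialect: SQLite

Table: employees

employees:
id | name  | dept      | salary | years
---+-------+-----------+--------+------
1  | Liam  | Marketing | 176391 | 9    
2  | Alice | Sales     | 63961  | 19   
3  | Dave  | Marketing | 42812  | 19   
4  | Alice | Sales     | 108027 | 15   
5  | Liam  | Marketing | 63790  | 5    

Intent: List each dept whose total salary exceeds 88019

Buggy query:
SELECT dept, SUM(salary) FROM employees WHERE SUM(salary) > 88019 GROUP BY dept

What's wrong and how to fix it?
Bug: SUM(salary) is an aggregate, but WHERE filters rows before aggregation

Fix: Use HAVING (which filters groups after aggregation) instead of WHERE

Corrected query:
SELECT dept, SUM(salary) FROM employees GROUP BY dept HAVING SUM(salary) > 88019

Result:
dept      | SUM(salary)
----------+------------
Marketing | 282993     
Sales     | 171988     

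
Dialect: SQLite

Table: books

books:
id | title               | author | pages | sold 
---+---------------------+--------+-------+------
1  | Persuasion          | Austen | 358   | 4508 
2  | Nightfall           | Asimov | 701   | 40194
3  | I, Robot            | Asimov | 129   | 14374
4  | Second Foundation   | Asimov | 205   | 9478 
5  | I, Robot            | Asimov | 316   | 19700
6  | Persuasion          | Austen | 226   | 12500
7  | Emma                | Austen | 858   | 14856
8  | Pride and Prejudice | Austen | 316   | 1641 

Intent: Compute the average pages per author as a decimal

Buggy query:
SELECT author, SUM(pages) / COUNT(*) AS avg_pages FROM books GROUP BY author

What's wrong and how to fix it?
Bug: Both operands are integers, so '/' performs integer division and truncates

Fix: Multiply by 1.0 (or CAST to REAL) to force floating-point division

Corrected query:
SELECT author, SUM(pages) * 1.0 / COUNT(*) AS avg_pages FROM books GROUP BY author

Result:
author | avg_pages
-------+----------
Asimov | 337.75   
Austen | 439.5    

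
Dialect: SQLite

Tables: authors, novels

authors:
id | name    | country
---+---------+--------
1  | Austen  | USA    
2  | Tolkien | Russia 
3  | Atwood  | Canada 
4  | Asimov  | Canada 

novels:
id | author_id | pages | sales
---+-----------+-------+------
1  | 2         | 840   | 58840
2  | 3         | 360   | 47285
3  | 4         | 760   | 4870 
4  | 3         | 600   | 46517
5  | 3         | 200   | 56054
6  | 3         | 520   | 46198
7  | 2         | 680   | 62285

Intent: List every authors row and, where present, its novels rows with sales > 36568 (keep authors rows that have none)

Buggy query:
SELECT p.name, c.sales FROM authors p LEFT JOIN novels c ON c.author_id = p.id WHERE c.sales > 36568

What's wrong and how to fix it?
Bug: Filtering c.sales in WHERE discards the NULL rows produced by LEFT JOIN, turning it into an inner join

Fix: Move the right-table condition into the ON clause so unmatched parents are kept

Corrected query:
SELECT p.name, c.sales FROM authors p LEFT JOIN novels c ON c.author_id = p.id AND c.sales > 36568

Result:
name    | sales
--------+------
Austen  | NULL 
Tolkien | 58840
Tolkien | 62285
Atwood  | 46198
Atwood  | 46517
Atwood  | 47285
Atwood  | 56054
Asimov  | NULL 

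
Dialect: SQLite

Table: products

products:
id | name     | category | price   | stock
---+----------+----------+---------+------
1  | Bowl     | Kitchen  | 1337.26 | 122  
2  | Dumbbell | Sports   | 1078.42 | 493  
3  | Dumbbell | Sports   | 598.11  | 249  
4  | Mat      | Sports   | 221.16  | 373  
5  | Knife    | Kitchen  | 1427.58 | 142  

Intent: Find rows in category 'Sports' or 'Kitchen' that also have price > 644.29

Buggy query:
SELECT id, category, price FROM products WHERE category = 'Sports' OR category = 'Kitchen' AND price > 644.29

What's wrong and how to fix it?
Bug: AND binds tighter than OR, so this parses as category = 'Sports' OR (category = 'Kitchen' AND price > 644.29)

Fix: Group the OR with parentheses (or use IN), then AND the threshold

Corrected query:
SELECT id, category, price FROM products WHERE (category = 'Sports' OR category = 'Kitchen') AND price > 644.29

Result:
id | category | price  
---+----------+--------
1  | Kitchen  | 1337.26
2  | Sports   | 1078.42
5  | Kitchen  | 1427.58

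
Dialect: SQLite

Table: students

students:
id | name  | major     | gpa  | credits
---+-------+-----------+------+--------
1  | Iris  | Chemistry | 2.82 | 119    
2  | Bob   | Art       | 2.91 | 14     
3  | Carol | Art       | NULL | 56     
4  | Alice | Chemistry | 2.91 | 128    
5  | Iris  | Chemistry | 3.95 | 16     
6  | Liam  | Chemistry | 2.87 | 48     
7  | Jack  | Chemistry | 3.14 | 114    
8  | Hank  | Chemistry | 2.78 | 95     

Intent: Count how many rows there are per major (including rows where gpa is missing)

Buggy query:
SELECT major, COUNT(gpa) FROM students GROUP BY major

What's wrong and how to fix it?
Bug: COUNT(gpa) skips NULLs, so groups with missing gpa are undercounted

Fix: Replace COUNT(gpa) with COUNT(*)

Corrected query:
SELECT major, COUNT(*) FROM students GROUP BY major

Result:
major     | COUNT(*)
----------+---------
Art       | 2       
Chemistry | 6       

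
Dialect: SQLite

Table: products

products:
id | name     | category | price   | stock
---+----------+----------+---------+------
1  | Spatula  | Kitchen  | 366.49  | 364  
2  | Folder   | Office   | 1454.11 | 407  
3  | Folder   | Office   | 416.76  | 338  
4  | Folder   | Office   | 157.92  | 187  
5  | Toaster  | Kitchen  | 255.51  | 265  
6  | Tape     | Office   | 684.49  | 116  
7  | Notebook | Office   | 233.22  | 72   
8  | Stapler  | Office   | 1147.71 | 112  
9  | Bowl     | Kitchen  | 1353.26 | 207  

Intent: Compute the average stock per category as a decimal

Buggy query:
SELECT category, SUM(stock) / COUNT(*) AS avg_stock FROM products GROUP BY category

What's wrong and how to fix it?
Bug: SUM(stock) and COUNT(*) are both integers; the division truncates the fractional part

Fix: Multiply by 1.0 (or CAST to REAL) to force floating-point division

Corrected query:
SELECT category, SUM(stock) * 1.0 / COUNT(*) AS avg_stock FROM products GROUP BY category

Result:
category | avg_stock 
---------+-----------
Kitchen  | 278.666667
Office   | 205.333333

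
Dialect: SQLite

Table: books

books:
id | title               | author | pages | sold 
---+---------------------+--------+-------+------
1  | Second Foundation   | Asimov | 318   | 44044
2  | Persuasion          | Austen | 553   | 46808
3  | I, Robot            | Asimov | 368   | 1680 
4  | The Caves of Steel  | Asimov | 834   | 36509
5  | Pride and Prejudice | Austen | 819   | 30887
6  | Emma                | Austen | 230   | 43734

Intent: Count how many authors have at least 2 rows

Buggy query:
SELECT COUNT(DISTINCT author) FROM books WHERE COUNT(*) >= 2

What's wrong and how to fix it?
Bug: WHERE filters individual rows, not groups, so a group-level COUNT is invalid there

Fix: Use a subquery that GROUPs and filters with HAVING, then count its rows

Corrected query:
SELECT COUNT(*) FROM (SELECT author FROM books GROUP BY author HAVING COUNT(*) >= 2)

Result:
COUNT(*)
--------
2       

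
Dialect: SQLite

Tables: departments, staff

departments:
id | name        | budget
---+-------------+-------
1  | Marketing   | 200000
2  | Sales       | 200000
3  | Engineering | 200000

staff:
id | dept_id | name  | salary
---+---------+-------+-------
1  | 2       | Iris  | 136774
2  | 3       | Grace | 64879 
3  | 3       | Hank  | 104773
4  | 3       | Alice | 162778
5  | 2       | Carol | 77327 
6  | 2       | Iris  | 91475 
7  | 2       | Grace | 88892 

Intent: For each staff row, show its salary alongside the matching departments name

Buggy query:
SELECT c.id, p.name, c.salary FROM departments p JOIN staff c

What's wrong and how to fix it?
Bug: JOIN with no ON clause produces a cartesian product; every staff row pairs with every departments row

Fix: Add ON c.dept_id = p.id to the JOIN

Corrected query:
SELECT c.id, p.name, c.salary FROM departments p JOIN staff c ON c.dept_id = p.id

Result:
id | name        | salary
---+-------------+-------
1  | Sales       | 136774
2  | Engineering | 64879 
3  | Engineering | 104773
4  | Engineering | 162778
5  | Sales       | 77327 
6  | Sales       | 91475 
7  | Sales       | 88892 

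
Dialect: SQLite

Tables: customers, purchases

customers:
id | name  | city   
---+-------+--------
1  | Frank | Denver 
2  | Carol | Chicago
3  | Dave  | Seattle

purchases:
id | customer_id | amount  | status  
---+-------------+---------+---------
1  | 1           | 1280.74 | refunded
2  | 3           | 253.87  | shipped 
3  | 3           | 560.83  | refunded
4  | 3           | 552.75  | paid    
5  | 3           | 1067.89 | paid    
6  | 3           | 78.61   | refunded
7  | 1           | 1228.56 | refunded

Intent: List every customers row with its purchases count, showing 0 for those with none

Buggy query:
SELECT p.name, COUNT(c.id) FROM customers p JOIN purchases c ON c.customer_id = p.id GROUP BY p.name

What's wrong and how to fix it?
Bug: An inner join excludes parents with zero children

Fix: Switch to LEFT JOIN to retain unmatched parent rows

Corrected query:
SELECT p.name, COUNT(c.id) FROM customers p LEFT JOIN purchases c ON c.customer_id = p.id GROUP BY p.name

Result:
name  | COUNT(c.id)
------+------------
Carol | 0          
Dave  | 5          
Frank | 2          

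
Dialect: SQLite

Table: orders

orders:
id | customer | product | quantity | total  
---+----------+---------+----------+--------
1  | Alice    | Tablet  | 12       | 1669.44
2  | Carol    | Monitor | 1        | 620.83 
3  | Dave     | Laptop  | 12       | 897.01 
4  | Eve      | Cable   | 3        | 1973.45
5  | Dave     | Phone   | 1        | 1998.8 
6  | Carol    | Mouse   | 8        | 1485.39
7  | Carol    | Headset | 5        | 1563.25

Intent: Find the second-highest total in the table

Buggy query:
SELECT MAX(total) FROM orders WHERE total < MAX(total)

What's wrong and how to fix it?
Bug: MAX(total) on the right of the comparison is an aggregate-in-WHERE error

Fix: Put the inner MAX in a scalar subquery

Corrected query:
SELECT MAX(total) FROM orders WHERE total < (SELECT MAX(total) FROM orders)

Result:
MAX(total)
----------
1973.45   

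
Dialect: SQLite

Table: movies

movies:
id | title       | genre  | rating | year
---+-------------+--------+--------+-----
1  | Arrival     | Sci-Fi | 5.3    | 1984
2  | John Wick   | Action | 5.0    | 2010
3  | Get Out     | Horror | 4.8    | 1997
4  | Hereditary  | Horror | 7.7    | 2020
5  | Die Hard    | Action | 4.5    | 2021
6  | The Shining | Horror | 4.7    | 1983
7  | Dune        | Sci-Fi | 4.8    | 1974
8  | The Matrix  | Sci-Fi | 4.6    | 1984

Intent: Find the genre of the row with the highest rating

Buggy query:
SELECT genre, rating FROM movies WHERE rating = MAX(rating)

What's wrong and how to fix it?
Bug: MAX(rating) is an aggregate and cannot be used directly in WHERE

Fix: Wrap MAX in a scalar subquery so WHERE compares against a single value

Corrected query:
SELECT genre, rating FROM movies WHERE rating = (SELECT MAX(rating) FROM movies)

Result:
genre  | rating
-------+-------
Horror | 7.7   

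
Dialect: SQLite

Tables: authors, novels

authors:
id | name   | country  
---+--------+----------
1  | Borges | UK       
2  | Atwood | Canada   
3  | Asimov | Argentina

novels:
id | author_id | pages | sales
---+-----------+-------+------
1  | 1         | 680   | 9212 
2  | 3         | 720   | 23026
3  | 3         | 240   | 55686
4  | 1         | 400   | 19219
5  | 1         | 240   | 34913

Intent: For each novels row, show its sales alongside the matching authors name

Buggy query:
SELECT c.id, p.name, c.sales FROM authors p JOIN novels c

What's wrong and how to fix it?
Bug: JOIN with no ON clause produces a cartesian product; every novels row pairs with every authors row

Fix: Specify the join condition linking the foreign key to the parent id

Corrected query:
SELECT c.id, p.name, c.sales FROM authors p JOIN novels c ON c.author_id = p.id

Result:
id | name   | sales
---+--------+------
1  | Borges | 9212 
2  | Asimov | 23026
3  | Asimov | 55686
4  | Borges | 19219
5  | Borges | 34913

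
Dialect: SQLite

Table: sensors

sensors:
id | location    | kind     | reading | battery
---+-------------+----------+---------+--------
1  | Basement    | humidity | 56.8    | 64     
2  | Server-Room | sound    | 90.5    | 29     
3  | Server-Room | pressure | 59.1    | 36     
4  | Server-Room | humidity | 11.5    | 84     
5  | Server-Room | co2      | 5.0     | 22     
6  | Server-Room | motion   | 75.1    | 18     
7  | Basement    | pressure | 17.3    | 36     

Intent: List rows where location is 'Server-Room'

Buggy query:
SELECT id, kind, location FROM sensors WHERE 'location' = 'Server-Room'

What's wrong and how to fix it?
Bug: 'location' in single quotes is a string literal, not the column; the comparison is literal-vs-literal and never true

Fix: Remove the quotes around the column name (or use double quotes for an identifier)

Corrected query:
SELECT id, kind, location FROM sensors WHERE location = 'Server-Room'

Result:
id | kind     | location   
---+----------+------------
2  | sound    | Server-Room
3  | pressure | Server-Room
4  | humidity | Server-Room
5  | co2      | Server-Room
6  | motion   | Server-Room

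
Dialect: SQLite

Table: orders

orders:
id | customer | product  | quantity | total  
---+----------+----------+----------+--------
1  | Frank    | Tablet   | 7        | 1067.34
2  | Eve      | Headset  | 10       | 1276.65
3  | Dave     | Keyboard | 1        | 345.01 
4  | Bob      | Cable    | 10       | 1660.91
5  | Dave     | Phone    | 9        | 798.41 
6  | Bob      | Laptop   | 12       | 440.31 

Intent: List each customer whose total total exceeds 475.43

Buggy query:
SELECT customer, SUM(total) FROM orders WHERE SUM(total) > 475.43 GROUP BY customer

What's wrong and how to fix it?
Bug: WHERE runs before GROUP BY, so aggregates aren't available there

Fix: Move the aggregate condition to a HAVING clause

Corrected query:
SELECT customer, SUM(total) FROM orders GROUP BY customer HAVING SUM(total) > 475.43

Result:
customer | SUM(total)
---------+-----------
Bob      | 2101.22   
Dave     | 1143.42   
Eve      | 1276.65   
Frank    | 1067.34   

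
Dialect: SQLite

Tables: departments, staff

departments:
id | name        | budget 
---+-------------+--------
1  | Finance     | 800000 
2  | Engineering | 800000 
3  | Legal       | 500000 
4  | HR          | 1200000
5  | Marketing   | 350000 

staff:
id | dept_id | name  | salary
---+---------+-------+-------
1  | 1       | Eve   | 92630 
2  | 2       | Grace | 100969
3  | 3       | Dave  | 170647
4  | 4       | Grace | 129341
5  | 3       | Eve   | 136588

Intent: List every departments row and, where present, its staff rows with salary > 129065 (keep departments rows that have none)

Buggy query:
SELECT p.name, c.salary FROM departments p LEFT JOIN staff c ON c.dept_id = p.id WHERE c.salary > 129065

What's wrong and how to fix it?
Bug: Filtering c.salary in WHERE discards the NULL rows produced by LEFT JOIN, turning it into an inner join

Fix: Put 'c.salary > 129065' in the JOIN's ON clause instead of WHERE

Corrected query:
SELECT p.name, c.salary FROM departments p LEFT JOIN staff c ON c.dept_id = p.id AND c.salary > 129065

Result:
name        | salary
------------+-------
Finance     | NULL  
Engineering | NULL  
Legal       | 136588
Legal       | 170647
HR          | 129341
Marketing   | NULL  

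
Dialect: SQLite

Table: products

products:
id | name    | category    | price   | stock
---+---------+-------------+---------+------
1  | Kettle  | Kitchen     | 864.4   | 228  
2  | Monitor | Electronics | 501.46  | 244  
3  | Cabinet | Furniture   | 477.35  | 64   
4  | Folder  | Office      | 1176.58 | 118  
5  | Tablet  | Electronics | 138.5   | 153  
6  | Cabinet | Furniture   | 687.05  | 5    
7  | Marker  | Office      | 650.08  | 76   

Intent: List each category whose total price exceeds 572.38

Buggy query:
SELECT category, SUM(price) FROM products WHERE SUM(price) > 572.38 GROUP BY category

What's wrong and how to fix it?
Bug: Aggregate functions cannot appear in a WHERE clause

Fix: Use HAVING (which filters groups after aggregation) instead of WHERE

Corrected query:
SELECT category, SUM(price) FROM products GROUP BY category HAVING SUM(price) > 572.38

Result:
category    | SUM(price)
------------+-----------
Electronics | 639.96    
Furniture   | 1164.4    
Kitchen     | 864.4     
Office      | 1826.66   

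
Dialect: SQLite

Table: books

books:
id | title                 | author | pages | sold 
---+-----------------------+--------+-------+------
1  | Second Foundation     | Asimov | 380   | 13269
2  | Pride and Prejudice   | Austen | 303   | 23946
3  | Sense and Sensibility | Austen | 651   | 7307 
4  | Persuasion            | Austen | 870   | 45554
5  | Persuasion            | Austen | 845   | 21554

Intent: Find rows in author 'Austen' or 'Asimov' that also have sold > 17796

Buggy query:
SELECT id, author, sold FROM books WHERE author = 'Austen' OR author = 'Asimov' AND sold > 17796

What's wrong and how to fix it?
Bug: Without parentheses, AND is evaluated before OR, so the sold filter only applies to the 'Asimov' branch

Fix: Add parentheses around the OR so the AND applies to both alternatives

Corrected query:
SELECT id, author, sold FROM books WHERE (author = 'Austen' OR author = 'Asimov') AND sold > 17796

Result:
id | author | sold 
---+--------+------
2  | Austen | 23946
4  | Austen | 45554
5  | Austen | 21554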